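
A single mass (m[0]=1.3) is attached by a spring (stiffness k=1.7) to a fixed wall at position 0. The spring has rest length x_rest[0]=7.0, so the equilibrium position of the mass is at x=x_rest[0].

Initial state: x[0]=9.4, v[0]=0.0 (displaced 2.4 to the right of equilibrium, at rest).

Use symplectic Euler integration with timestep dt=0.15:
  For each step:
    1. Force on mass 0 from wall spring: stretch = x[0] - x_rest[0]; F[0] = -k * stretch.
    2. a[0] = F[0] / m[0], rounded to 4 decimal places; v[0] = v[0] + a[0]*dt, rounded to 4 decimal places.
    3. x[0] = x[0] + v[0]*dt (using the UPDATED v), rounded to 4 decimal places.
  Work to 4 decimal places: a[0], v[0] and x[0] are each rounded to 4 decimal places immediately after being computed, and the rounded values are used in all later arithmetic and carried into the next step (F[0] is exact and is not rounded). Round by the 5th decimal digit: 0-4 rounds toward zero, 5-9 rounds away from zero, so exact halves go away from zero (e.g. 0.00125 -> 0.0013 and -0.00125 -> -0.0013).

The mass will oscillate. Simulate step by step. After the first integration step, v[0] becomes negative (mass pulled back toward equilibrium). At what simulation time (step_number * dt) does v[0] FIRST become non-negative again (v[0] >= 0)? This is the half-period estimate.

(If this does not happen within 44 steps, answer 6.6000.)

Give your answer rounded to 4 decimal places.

Answer: 2.8500

Derivation:
Step 0: x=[9.4000] v=[0.0000]
Step 1: x=[9.3294] v=[-0.4708]
Step 2: x=[9.1902] v=[-0.9277]
Step 3: x=[8.9866] v=[-1.3573]
Step 4: x=[8.7246] v=[-1.7470]
Step 5: x=[8.4118] v=[-2.0853]
Step 6: x=[8.0575] v=[-2.3622]
Step 7: x=[7.6721] v=[-2.5696]
Step 8: x=[7.2669] v=[-2.7014]
Step 9: x=[6.8538] v=[-2.7538]
Step 10: x=[6.4450] v=[-2.7251]
Step 11: x=[6.0526] v=[-2.6162]
Step 12: x=[5.6880] v=[-2.4304]
Step 13: x=[5.3621] v=[-2.1730]
Step 14: x=[5.0843] v=[-1.8517]
Step 15: x=[4.8629] v=[-1.4759]
Step 16: x=[4.7044] v=[-1.0567]
Step 17: x=[4.6134] v=[-0.6064]
Step 18: x=[4.5927] v=[-0.1383]
Step 19: x=[4.6428] v=[0.3339]
First v>=0 after going negative at step 19, time=2.8500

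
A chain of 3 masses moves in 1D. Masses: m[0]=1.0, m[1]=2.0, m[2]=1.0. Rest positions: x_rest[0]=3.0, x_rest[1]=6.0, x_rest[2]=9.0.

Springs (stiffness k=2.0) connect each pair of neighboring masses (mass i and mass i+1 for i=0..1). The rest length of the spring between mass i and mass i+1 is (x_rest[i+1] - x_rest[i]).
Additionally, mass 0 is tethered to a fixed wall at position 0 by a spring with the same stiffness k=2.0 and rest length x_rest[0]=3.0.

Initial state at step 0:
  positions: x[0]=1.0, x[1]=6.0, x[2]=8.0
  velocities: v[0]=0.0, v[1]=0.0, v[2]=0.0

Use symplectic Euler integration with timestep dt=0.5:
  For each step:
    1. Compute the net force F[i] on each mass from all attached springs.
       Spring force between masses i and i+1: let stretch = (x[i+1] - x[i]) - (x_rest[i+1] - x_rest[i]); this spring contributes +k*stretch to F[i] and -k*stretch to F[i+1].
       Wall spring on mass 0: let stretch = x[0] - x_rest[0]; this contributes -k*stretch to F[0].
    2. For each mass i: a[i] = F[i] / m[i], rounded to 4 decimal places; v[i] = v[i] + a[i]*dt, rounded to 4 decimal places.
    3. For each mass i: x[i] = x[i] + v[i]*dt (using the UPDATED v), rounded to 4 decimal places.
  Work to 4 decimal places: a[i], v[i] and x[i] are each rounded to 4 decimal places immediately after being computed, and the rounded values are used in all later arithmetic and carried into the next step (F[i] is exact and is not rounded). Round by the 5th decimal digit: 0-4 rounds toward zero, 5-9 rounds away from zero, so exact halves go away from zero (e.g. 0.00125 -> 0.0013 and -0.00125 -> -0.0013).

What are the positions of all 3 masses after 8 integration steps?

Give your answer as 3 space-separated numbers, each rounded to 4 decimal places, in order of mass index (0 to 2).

Step 0: x=[1.0000 6.0000 8.0000] v=[0.0000 0.0000 0.0000]
Step 1: x=[3.0000 5.2500 8.5000] v=[4.0000 -1.5000 1.0000]
Step 2: x=[4.6250 4.7500 8.8750] v=[3.2500 -1.0000 0.7500]
Step 3: x=[4.0000 5.2500 8.6875] v=[-1.2500 1.0000 -0.3750]
Step 4: x=[2.0000 6.2969 8.2813] v=[-4.0000 2.0938 -0.8125]
Step 5: x=[1.1485 6.7657 8.3829] v=[-1.7031 0.9376 0.2031]
Step 6: x=[2.5313 6.2345 9.1759] v=[2.7656 -1.0624 1.5859]
Step 7: x=[4.5001 5.5129 9.9982] v=[3.9375 -1.4433 1.6445]
Step 8: x=[4.7252 5.6594 10.0778] v=[0.4502 0.2930 0.1592]

Answer: 4.7252 5.6594 10.0778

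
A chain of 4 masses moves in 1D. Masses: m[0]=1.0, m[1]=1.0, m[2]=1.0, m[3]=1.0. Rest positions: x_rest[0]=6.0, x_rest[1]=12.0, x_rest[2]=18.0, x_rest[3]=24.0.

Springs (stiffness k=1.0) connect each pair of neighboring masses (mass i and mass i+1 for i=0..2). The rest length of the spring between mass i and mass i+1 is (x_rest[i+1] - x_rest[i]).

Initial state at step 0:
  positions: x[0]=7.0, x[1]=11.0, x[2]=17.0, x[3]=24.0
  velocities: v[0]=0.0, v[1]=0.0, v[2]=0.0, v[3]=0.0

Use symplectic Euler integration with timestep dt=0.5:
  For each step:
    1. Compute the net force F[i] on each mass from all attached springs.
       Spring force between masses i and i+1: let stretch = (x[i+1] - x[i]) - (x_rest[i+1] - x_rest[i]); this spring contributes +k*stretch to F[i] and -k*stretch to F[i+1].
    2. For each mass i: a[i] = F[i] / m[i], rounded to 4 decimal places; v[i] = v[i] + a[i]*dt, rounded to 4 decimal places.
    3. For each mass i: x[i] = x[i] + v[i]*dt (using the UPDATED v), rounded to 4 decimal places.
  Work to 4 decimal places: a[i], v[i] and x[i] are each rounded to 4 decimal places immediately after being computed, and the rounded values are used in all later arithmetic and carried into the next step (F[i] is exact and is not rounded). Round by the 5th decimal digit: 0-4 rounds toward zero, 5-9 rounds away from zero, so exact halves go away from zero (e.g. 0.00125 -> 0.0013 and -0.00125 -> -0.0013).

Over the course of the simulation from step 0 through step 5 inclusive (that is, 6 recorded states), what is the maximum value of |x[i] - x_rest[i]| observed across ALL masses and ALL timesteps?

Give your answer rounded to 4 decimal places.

Answer: 1.1484

Derivation:
Step 0: x=[7.0000 11.0000 17.0000 24.0000] v=[0.0000 0.0000 0.0000 0.0000]
Step 1: x=[6.5000 11.5000 17.2500 23.7500] v=[-1.0000 1.0000 0.5000 -0.5000]
Step 2: x=[5.7500 12.1875 17.6875 23.3750] v=[-1.5000 1.3750 0.8750 -0.7500]
Step 3: x=[5.1094 12.6407 18.1719 23.0781] v=[-1.2813 0.9063 0.9688 -0.5938]
Step 4: x=[4.8516 12.5938 18.5001 23.0547] v=[-0.5157 -0.0938 0.6563 -0.0469]
Step 5: x=[5.0293 12.0879 18.4903 23.3926] v=[0.3554 -1.0118 -0.0196 0.6758]
Max displacement = 1.1484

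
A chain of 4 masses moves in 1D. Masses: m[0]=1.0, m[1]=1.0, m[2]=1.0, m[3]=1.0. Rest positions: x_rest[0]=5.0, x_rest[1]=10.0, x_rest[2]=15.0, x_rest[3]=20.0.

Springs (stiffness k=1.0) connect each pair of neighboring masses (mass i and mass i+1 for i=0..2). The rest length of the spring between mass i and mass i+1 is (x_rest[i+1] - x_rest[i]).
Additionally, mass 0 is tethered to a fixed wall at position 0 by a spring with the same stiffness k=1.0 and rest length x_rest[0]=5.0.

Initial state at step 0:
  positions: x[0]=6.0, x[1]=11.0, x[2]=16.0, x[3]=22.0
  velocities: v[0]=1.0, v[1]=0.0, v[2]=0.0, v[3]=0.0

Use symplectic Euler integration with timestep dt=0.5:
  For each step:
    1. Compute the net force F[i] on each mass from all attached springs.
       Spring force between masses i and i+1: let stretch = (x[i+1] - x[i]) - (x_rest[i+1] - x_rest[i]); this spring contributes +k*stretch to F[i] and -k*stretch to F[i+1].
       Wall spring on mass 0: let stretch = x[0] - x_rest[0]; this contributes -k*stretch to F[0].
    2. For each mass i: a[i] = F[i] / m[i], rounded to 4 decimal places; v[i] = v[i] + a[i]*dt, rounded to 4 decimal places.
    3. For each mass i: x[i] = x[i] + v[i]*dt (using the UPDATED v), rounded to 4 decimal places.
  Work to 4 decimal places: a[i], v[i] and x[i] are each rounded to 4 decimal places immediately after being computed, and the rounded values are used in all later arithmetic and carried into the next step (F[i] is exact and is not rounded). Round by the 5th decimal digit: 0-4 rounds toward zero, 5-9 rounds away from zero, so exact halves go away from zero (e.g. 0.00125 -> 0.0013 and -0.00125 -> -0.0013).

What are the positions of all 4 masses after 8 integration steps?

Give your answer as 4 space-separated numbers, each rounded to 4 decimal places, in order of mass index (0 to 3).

Step 0: x=[6.0000 11.0000 16.0000 22.0000] v=[1.0000 0.0000 0.0000 0.0000]
Step 1: x=[6.2500 11.0000 16.2500 21.7500] v=[0.5000 0.0000 0.5000 -0.5000]
Step 2: x=[6.1250 11.1250 16.5625 21.3750] v=[-0.2500 0.2500 0.6250 -0.7500]
Step 3: x=[5.7188 11.3594 16.7188 21.0469] v=[-0.8125 0.4688 0.3125 -0.6563]
Step 4: x=[5.2930 11.5235 16.6172 20.8867] v=[-0.8516 0.3282 -0.2032 -0.3204]
Step 5: x=[5.1016 11.4034 16.3096 20.9092] v=[-0.3829 -0.2402 -0.6153 0.0449]
Step 6: x=[5.2102 10.9344 15.9253 21.0318] v=[0.2172 -0.9380 -0.7686 0.2451]
Step 7: x=[5.4473 10.2821 15.5699 21.1278] v=[0.4742 -1.3047 -0.7108 0.1919]
Step 8: x=[5.5313 9.7430 15.2820 21.0843] v=[0.1680 -1.0782 -0.5758 -0.0871]

Answer: 5.5313 9.7430 15.2820 21.0843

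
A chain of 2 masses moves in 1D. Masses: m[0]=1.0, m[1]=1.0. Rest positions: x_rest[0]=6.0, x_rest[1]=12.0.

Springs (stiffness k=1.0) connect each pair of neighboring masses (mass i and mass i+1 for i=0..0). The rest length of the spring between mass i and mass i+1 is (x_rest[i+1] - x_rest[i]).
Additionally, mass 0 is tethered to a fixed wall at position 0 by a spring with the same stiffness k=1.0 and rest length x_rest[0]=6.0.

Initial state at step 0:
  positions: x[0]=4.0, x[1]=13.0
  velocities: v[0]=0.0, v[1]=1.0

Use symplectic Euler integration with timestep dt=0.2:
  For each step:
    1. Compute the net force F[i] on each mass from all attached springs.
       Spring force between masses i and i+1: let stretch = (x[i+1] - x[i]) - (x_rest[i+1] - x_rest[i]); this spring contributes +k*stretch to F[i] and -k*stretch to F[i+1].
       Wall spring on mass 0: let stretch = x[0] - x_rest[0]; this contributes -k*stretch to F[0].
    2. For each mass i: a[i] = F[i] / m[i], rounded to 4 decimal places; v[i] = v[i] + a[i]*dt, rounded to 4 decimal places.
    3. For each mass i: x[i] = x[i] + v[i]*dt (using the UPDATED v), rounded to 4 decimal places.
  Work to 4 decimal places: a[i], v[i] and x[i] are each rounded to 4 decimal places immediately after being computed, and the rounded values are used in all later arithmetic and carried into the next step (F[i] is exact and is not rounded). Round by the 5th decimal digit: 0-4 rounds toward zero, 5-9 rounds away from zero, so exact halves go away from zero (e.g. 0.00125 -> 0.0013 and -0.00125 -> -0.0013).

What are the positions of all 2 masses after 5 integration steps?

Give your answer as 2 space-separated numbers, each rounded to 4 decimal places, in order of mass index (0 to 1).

Step 0: x=[4.0000 13.0000] v=[0.0000 1.0000]
Step 1: x=[4.2000 13.0800] v=[1.0000 0.4000]
Step 2: x=[4.5872 13.0448] v=[1.9360 -0.1760]
Step 3: x=[5.1292 12.9113] v=[2.7101 -0.6675]
Step 4: x=[5.7773 12.7065] v=[3.2407 -1.0239]
Step 5: x=[6.4715 12.4646] v=[3.4711 -1.2097]

Answer: 6.4715 12.4646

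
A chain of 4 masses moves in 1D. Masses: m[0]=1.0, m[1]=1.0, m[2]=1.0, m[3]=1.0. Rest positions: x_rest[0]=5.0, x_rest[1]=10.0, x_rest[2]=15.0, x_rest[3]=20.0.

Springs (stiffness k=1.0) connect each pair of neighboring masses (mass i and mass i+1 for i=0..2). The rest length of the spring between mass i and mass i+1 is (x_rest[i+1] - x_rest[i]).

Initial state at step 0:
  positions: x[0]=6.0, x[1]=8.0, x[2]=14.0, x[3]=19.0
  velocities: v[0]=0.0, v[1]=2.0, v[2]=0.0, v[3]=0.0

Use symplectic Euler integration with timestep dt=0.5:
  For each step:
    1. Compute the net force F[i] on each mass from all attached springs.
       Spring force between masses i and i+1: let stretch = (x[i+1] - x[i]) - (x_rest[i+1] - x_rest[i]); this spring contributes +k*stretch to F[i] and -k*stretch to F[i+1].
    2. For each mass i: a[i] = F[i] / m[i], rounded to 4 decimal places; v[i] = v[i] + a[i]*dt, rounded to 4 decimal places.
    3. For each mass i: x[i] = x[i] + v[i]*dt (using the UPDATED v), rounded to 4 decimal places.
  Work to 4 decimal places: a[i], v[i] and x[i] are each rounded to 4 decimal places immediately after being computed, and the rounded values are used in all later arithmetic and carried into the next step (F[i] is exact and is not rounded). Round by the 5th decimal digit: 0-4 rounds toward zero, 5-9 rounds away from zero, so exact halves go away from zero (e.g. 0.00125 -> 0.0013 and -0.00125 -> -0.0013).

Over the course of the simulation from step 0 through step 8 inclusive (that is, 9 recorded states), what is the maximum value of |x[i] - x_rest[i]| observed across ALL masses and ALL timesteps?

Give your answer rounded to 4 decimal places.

Step 0: x=[6.0000 8.0000 14.0000 19.0000] v=[0.0000 2.0000 0.0000 0.0000]
Step 1: x=[5.2500 10.0000 13.7500 19.0000] v=[-1.5000 4.0000 -0.5000 0.0000]
Step 2: x=[4.4375 11.7500 13.8750 18.9375] v=[-1.6250 3.5000 0.2500 -0.1250]
Step 3: x=[4.2031 12.2032 14.7344 18.8594] v=[-0.4688 0.9063 1.7188 -0.1563]
Step 4: x=[4.7188 11.2891 15.9923 19.0000] v=[1.0313 -1.8282 2.5157 0.2812]
Step 5: x=[5.6271 9.9082 16.8263 19.6387] v=[1.8165 -2.7618 1.6680 1.2774]
Step 6: x=[6.3557 9.1866 16.6339 20.8243] v=[1.4571 -1.4433 -0.3849 2.3712]
Step 7: x=[6.5420 9.6191 15.6272 22.2123] v=[0.3726 0.8649 -2.0134 2.7760]
Step 8: x=[6.2476 10.7843 14.7648 23.2041] v=[-0.5889 2.3304 -1.7249 1.9835]
Max displacement = 3.2041

Answer: 3.2041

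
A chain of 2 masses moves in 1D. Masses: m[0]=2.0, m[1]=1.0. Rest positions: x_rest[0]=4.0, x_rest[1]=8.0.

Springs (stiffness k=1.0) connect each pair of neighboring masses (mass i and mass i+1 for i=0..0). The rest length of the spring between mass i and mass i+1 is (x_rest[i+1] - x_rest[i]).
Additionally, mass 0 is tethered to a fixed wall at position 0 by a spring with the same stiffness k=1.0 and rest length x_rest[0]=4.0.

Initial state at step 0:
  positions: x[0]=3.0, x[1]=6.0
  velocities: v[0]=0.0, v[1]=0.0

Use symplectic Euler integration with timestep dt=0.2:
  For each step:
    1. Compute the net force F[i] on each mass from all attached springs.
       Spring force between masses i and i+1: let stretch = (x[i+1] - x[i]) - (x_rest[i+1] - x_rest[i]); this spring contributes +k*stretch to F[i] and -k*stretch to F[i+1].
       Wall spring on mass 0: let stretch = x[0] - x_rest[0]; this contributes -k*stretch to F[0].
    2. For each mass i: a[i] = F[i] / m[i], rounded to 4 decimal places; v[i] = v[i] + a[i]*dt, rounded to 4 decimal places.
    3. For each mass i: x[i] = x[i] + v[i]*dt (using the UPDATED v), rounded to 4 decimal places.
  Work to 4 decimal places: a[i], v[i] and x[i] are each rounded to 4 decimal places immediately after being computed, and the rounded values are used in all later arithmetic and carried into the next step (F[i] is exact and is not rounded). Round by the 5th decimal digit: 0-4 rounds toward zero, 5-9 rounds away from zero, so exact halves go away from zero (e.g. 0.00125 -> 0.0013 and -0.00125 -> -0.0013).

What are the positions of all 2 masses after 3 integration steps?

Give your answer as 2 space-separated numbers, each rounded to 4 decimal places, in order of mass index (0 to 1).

Answer: 3.0039 6.2321

Derivation:
Step 0: x=[3.0000 6.0000] v=[0.0000 0.0000]
Step 1: x=[3.0000 6.0400] v=[0.0000 0.2000]
Step 2: x=[3.0008 6.1184] v=[0.0040 0.3920]
Step 3: x=[3.0039 6.2321] v=[0.0157 0.5685]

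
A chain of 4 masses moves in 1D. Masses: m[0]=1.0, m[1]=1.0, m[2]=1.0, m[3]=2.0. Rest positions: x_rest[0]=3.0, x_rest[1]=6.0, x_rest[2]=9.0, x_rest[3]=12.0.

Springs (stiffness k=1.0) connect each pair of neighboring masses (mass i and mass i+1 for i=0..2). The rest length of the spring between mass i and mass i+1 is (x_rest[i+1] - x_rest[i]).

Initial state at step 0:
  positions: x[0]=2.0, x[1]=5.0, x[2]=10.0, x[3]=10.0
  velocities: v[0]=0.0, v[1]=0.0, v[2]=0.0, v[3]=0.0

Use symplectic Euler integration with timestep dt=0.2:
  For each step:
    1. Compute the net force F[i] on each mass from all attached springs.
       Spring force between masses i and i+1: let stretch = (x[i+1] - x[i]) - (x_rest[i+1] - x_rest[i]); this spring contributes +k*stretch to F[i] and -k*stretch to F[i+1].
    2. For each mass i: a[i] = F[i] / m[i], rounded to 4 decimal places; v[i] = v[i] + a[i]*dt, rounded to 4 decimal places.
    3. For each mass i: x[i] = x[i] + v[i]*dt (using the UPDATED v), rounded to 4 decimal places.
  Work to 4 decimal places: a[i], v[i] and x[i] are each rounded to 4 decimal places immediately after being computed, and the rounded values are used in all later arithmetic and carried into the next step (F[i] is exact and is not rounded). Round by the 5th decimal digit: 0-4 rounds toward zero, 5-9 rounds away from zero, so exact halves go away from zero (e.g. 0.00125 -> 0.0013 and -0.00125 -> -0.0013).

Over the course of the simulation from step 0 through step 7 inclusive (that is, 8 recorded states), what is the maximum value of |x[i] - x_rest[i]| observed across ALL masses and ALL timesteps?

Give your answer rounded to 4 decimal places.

Step 0: x=[2.0000 5.0000 10.0000 10.0000] v=[0.0000 0.0000 0.0000 0.0000]
Step 1: x=[2.0000 5.0800 9.8000 10.0600] v=[0.0000 0.4000 -1.0000 0.3000]
Step 2: x=[2.0032 5.2256 9.4216 10.1748] v=[0.0160 0.7280 -1.8920 0.5740]
Step 3: x=[2.0153 5.4101 8.9055 10.3345] v=[0.0605 0.9227 -2.5806 0.7987]
Step 4: x=[2.0432 5.5987 8.3067 10.5257] v=[0.1395 0.9428 -2.9939 0.9558]
Step 5: x=[2.0933 5.7534 7.6884 10.7325] v=[0.2506 0.7733 -3.0917 1.0339]
Step 6: x=[2.1698 5.8391 7.1144 10.9384] v=[0.3826 0.4283 -2.8699 1.0295]
Step 7: x=[2.2731 5.8290 6.6424 11.1278] v=[0.5165 -0.0505 -2.3602 0.9471]
Max displacement = 2.3576

Answer: 2.3576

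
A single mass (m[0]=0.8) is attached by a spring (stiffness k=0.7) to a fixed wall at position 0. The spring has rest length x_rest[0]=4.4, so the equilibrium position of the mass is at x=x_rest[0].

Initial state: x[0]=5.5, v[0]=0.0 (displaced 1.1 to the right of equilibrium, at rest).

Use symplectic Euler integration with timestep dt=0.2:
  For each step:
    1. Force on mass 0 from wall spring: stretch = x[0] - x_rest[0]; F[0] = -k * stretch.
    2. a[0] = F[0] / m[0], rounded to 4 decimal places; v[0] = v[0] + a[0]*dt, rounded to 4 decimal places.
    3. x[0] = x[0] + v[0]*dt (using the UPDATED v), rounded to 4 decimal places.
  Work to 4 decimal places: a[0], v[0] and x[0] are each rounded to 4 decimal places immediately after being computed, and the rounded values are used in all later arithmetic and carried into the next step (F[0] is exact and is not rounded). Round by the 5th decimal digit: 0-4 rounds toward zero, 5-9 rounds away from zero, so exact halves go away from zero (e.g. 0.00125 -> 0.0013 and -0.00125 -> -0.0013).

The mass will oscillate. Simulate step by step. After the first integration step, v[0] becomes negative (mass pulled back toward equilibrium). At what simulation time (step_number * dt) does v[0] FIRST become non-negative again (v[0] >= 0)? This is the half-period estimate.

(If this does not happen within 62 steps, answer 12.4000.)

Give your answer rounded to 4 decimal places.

Step 0: x=[5.5000] v=[0.0000]
Step 1: x=[5.4615] v=[-0.1925]
Step 2: x=[5.3858] v=[-0.3783]
Step 3: x=[5.2756] v=[-0.5508]
Step 4: x=[5.1348] v=[-0.7040]
Step 5: x=[4.9683] v=[-0.8326]
Step 6: x=[4.7819] v=[-0.9321]
Step 7: x=[4.5821] v=[-0.9989]
Step 8: x=[4.3759] v=[-1.0308]
Step 9: x=[4.1706] v=[-1.0266]
Step 10: x=[3.9733] v=[-0.9865]
Step 11: x=[3.7909] v=[-0.9118]
Step 12: x=[3.6299] v=[-0.8052]
Step 13: x=[3.4958] v=[-0.6704]
Step 14: x=[3.3934] v=[-0.5122]
Step 15: x=[3.3262] v=[-0.3360]
Step 16: x=[3.2966] v=[-0.1481]
Step 17: x=[3.3056] v=[0.0450]
First v>=0 after going negative at step 17, time=3.4000

Answer: 3.4000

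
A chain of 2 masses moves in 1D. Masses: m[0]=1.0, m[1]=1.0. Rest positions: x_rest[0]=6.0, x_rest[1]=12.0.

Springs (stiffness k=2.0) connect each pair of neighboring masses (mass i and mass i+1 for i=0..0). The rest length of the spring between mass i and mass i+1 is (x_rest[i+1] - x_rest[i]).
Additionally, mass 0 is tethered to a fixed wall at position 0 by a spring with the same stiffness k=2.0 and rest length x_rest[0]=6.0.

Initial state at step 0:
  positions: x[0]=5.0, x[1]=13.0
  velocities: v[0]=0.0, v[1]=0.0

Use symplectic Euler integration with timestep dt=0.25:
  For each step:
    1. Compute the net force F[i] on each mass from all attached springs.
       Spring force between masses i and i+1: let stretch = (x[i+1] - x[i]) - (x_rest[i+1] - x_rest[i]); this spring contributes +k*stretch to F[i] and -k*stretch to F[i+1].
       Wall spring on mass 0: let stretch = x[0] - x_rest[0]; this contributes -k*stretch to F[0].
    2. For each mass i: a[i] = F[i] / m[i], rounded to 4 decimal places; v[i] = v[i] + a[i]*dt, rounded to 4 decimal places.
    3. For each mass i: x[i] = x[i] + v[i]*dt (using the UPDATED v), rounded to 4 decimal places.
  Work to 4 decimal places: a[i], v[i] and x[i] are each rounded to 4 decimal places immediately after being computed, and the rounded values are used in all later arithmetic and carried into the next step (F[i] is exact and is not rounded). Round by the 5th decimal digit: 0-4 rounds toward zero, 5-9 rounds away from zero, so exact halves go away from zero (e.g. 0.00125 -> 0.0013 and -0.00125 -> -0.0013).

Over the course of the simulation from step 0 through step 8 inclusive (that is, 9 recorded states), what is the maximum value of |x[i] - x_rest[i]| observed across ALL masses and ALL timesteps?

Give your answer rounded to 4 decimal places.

Answer: 1.2820

Derivation:
Step 0: x=[5.0000 13.0000] v=[0.0000 0.0000]
Step 1: x=[5.3750 12.7500] v=[1.5000 -1.0000]
Step 2: x=[6.0000 12.3281] v=[2.5000 -1.6875]
Step 3: x=[6.6660 11.8652] v=[2.6641 -1.8516]
Step 4: x=[7.1487 11.5024] v=[1.9307 -1.4512]
Step 5: x=[7.2820 11.3454] v=[0.5332 -0.6281]
Step 6: x=[7.0130 11.4305] v=[-1.0761 0.3402]
Step 7: x=[6.4195 11.7134] v=[-2.3739 1.1315]
Step 8: x=[5.6853 12.0846] v=[-2.9367 1.4846]
Max displacement = 1.2820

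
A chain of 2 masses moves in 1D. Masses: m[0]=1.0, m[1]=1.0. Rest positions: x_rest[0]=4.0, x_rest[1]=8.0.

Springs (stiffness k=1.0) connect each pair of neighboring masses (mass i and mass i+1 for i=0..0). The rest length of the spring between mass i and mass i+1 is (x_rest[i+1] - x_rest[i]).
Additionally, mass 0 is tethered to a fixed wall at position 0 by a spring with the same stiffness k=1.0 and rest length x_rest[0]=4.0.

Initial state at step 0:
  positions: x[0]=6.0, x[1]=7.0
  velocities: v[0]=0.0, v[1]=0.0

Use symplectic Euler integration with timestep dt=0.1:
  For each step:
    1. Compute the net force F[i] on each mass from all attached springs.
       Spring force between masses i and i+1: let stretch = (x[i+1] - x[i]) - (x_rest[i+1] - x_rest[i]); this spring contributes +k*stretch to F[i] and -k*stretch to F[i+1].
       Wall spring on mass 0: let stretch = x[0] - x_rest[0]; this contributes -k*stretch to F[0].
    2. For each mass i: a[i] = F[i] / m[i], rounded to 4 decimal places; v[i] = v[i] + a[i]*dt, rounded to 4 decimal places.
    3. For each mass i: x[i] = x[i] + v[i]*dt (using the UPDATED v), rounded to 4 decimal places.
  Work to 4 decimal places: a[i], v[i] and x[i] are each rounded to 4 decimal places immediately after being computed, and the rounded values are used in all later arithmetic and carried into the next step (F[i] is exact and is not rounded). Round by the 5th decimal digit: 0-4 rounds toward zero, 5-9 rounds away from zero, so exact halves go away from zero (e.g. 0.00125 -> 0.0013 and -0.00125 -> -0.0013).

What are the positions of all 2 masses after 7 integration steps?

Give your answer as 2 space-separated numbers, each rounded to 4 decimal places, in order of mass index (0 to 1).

Answer: 4.7568 7.7435

Derivation:
Step 0: x=[6.0000 7.0000] v=[0.0000 0.0000]
Step 1: x=[5.9500 7.0300] v=[-0.5000 0.3000]
Step 2: x=[5.8513 7.0892] v=[-0.9870 0.5920]
Step 3: x=[5.7065 7.1760] v=[-1.4483 0.8682]
Step 4: x=[5.5193 7.2881] v=[-1.8720 1.1213]
Step 5: x=[5.2946 7.4225] v=[-2.2471 1.3444]
Step 6: x=[5.0382 7.5757] v=[-2.5638 1.5316]
Step 7: x=[4.7568 7.7435] v=[-2.8139 1.6779]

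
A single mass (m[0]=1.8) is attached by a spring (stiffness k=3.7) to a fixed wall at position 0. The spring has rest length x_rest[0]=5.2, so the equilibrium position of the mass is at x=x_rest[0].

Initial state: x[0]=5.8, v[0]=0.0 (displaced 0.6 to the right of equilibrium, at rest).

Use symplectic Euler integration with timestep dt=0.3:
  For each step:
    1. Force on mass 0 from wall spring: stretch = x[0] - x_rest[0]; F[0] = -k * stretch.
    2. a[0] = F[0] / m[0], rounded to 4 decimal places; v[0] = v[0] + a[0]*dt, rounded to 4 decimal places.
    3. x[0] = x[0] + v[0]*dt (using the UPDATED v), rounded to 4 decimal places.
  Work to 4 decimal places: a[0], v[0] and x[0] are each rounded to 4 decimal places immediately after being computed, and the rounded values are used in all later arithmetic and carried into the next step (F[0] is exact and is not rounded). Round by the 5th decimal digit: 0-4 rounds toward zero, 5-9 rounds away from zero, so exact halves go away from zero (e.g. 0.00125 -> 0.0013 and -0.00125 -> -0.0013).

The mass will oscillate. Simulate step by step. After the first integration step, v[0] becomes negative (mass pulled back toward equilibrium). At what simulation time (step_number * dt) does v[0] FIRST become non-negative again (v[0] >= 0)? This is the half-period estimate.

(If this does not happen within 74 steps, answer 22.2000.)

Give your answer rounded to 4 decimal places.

Step 0: x=[5.8000] v=[0.0000]
Step 1: x=[5.6890] v=[-0.3700]
Step 2: x=[5.4875] v=[-0.6716]
Step 3: x=[5.2328] v=[-0.8489]
Step 4: x=[4.9721] v=[-0.8691]
Step 5: x=[4.7535] v=[-0.7286]
Step 6: x=[4.6175] v=[-0.4533]
Step 7: x=[4.5893] v=[-0.0941]
Step 8: x=[4.6741] v=[0.2825]
First v>=0 after going negative at step 8, time=2.4000

Answer: 2.4000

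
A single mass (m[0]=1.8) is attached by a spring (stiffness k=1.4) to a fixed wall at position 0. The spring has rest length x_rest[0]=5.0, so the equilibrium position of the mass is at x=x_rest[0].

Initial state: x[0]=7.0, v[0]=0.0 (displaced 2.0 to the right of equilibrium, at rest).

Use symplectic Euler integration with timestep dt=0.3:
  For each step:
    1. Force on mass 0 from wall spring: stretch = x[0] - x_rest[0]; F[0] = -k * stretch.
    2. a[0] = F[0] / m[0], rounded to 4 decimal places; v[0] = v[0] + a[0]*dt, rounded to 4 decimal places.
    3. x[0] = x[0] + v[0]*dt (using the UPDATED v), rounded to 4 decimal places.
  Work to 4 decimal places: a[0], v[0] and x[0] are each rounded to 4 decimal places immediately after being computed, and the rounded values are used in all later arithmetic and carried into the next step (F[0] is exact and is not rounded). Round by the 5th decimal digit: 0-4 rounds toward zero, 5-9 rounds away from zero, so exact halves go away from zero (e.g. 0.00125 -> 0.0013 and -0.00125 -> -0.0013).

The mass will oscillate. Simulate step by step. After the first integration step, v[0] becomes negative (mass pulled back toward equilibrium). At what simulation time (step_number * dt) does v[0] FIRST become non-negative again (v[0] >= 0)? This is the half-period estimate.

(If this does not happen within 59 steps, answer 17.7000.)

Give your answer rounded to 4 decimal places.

Step 0: x=[7.0000] v=[0.0000]
Step 1: x=[6.8600] v=[-0.4667]
Step 2: x=[6.5898] v=[-0.9007]
Step 3: x=[6.2083] v=[-1.2717]
Step 4: x=[5.7422] v=[-1.5536]
Step 5: x=[5.2242] v=[-1.7268]
Step 6: x=[4.6905] v=[-1.7791]
Step 7: x=[4.1784] v=[-1.7069]
Step 8: x=[3.7238] v=[-1.5152]
Step 9: x=[3.3586] v=[-1.2174]
Step 10: x=[3.1083] v=[-0.8344]
Step 11: x=[2.9904] v=[-0.3930]
Step 12: x=[3.0132] v=[0.0759]
First v>=0 after going negative at step 12, time=3.6000

Answer: 3.6000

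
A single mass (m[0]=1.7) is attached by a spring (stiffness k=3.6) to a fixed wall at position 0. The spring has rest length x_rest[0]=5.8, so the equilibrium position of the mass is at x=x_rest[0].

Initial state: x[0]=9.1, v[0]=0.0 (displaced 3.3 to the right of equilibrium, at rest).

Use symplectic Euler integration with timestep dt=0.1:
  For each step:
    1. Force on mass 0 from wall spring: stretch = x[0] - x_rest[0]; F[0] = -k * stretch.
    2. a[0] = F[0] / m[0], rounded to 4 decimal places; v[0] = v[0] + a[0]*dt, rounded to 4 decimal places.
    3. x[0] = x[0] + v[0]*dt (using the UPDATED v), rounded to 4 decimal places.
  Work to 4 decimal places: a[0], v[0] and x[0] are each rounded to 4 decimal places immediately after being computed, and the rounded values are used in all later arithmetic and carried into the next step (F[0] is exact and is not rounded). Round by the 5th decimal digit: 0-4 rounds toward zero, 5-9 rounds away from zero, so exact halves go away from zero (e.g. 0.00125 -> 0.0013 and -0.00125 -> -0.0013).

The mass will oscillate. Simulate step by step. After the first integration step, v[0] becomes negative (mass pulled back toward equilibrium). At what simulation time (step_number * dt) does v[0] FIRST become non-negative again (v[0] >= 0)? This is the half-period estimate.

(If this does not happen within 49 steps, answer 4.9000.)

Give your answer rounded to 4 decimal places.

Answer: 2.2000

Derivation:
Step 0: x=[9.1000] v=[0.0000]
Step 1: x=[9.0301] v=[-0.6988]
Step 2: x=[8.8918] v=[-1.3828]
Step 3: x=[8.6881] v=[-2.0375]
Step 4: x=[8.4232] v=[-2.6491]
Step 5: x=[8.1027] v=[-3.2046]
Step 6: x=[7.7335] v=[-3.6922]
Step 7: x=[7.3233] v=[-4.1017]
Step 8: x=[6.8809] v=[-4.4243]
Step 9: x=[6.4156] v=[-4.6532]
Step 10: x=[5.9372] v=[-4.7836]
Step 11: x=[5.4559] v=[-4.8127]
Step 12: x=[4.9819] v=[-4.7398]
Step 13: x=[4.5252] v=[-4.5666]
Step 14: x=[4.0955] v=[-4.2966]
Step 15: x=[3.7019] v=[-3.9357]
Step 16: x=[3.3528] v=[-3.4914]
Step 17: x=[3.0555] v=[-2.9732]
Step 18: x=[2.8163] v=[-2.3920]
Step 19: x=[2.6403] v=[-1.7602]
Step 20: x=[2.5312] v=[-1.0911]
Step 21: x=[2.4913] v=[-0.3989]
Step 22: x=[2.5215] v=[0.3018]
First v>=0 after going negative at step 22, time=2.2000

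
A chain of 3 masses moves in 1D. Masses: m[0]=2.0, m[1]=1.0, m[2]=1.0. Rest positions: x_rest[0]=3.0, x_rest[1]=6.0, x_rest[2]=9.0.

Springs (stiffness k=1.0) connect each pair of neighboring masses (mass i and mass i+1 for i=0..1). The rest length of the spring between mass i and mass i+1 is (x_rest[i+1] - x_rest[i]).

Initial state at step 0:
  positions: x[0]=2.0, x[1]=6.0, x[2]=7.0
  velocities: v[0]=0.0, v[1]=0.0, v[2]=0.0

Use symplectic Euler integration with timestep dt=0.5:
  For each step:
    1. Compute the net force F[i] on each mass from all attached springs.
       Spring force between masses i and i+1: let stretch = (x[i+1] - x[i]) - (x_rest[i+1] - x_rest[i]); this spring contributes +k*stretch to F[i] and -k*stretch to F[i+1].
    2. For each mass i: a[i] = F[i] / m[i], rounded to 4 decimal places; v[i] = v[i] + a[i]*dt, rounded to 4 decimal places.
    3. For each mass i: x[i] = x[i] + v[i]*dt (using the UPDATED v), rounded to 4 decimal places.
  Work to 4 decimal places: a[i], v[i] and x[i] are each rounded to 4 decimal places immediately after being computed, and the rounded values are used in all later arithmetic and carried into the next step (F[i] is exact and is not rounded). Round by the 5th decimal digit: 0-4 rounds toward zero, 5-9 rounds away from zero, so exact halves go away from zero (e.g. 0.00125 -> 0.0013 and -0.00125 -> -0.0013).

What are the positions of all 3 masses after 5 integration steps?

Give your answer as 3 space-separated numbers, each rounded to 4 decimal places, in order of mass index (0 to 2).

Answer: 1.8209 5.0983 8.2602

Derivation:
Step 0: x=[2.0000 6.0000 7.0000] v=[0.0000 0.0000 0.0000]
Step 1: x=[2.1250 5.2500 7.5000] v=[0.2500 -1.5000 1.0000]
Step 2: x=[2.2657 4.2813 8.1875] v=[0.2813 -1.9375 1.3750]
Step 3: x=[2.2833 3.7852 8.6485] v=[0.0352 -0.9922 0.9219]
Step 4: x=[2.1136 4.1295 8.6436] v=[-0.3394 0.6885 -0.0098]
Step 5: x=[1.8209 5.0983 8.2602] v=[-0.5855 1.9376 -0.7669]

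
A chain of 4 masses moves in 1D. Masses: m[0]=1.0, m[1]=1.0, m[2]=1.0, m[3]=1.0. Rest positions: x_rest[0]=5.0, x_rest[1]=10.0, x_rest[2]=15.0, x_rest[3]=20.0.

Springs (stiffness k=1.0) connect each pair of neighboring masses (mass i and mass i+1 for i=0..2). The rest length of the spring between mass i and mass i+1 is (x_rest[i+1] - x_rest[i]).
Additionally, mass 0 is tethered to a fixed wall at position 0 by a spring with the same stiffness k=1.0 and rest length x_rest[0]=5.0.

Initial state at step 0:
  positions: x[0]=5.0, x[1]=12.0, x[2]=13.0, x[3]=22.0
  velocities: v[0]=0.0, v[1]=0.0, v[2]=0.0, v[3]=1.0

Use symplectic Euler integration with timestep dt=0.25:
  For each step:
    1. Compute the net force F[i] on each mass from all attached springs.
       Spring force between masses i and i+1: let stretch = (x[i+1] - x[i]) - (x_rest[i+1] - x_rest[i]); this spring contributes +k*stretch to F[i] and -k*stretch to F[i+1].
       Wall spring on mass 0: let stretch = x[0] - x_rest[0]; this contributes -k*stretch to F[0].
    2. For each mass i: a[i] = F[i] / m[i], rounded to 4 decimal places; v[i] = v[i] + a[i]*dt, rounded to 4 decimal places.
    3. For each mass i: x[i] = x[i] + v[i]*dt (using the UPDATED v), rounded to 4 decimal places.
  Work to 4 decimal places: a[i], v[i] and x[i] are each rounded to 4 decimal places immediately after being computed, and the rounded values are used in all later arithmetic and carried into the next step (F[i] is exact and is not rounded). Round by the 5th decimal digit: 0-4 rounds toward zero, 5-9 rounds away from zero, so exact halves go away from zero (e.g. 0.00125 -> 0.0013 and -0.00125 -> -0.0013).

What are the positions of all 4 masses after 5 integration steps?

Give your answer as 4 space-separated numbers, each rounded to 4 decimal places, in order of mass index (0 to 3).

Answer: 5.7735 8.8927 17.7497 20.6237

Derivation:
Step 0: x=[5.0000 12.0000 13.0000 22.0000] v=[0.0000 0.0000 0.0000 1.0000]
Step 1: x=[5.1250 11.6250 13.5000 22.0000] v=[0.5000 -1.5000 2.0000 0.0000]
Step 2: x=[5.3360 10.9609 14.4141 21.7813] v=[0.8438 -2.6563 3.6563 -0.8750]
Step 3: x=[5.5650 10.1611 15.5728 21.4146] v=[0.9160 -3.1992 4.6348 -1.4668]
Step 4: x=[5.7335 9.4123 16.7584 20.9953] v=[0.6738 -2.9953 4.7423 -1.6773]
Step 5: x=[5.7735 8.8927 17.7497 20.6237] v=[0.1601 -2.0785 3.9650 -1.4865]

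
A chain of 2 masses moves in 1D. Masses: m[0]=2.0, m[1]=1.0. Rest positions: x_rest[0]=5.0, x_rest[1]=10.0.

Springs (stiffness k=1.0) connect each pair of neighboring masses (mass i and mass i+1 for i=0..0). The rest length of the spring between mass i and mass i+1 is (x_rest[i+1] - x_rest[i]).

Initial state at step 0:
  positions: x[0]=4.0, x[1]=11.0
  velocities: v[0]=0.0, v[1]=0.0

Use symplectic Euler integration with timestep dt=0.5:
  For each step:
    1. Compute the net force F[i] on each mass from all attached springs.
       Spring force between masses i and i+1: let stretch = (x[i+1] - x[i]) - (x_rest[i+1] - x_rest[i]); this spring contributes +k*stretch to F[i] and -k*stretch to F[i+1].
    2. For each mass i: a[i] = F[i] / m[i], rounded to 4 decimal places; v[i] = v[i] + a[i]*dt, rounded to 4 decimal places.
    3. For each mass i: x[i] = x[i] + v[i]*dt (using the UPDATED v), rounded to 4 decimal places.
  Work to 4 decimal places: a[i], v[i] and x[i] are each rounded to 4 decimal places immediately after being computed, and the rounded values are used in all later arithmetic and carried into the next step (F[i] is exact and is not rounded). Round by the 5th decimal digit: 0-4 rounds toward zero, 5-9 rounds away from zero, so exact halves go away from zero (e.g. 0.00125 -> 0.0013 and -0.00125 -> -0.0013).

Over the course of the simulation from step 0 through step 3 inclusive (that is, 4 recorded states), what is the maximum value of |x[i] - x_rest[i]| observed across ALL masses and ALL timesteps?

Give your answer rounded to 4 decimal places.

Answer: 1.1328

Derivation:
Step 0: x=[4.0000 11.0000] v=[0.0000 0.0000]
Step 1: x=[4.2500 10.5000] v=[0.5000 -1.0000]
Step 2: x=[4.6563 9.6875] v=[0.8125 -1.6250]
Step 3: x=[5.0665 8.8672] v=[0.8203 -1.6406]
Max displacement = 1.1328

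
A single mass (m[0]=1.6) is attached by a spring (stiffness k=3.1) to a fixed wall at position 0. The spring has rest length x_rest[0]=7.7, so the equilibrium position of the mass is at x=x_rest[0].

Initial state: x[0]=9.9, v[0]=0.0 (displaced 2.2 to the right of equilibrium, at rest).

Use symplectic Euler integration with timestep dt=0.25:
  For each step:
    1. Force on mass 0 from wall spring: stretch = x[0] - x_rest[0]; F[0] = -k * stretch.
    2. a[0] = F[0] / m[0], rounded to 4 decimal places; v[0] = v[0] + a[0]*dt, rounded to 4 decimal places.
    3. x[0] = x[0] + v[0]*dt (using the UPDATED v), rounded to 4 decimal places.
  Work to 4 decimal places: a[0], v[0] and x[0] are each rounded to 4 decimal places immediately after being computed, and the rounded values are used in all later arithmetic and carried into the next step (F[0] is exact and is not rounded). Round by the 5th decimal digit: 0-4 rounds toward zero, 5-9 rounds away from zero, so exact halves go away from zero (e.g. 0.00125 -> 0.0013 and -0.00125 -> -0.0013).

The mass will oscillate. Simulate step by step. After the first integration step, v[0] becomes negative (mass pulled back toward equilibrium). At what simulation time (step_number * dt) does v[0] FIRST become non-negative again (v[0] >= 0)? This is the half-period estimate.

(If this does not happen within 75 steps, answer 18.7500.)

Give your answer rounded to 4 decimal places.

Step 0: x=[9.9000] v=[0.0000]
Step 1: x=[9.6336] v=[-1.0656]
Step 2: x=[9.1331] v=[-2.0022]
Step 3: x=[8.4590] v=[-2.6964]
Step 4: x=[7.6930] v=[-3.0641]
Step 5: x=[6.9278] v=[-3.0607]
Step 6: x=[6.2561] v=[-2.6867]
Step 7: x=[5.7593] v=[-1.9873]
Step 8: x=[5.4975] v=[-1.0473]
Step 9: x=[5.5024] v=[0.0195]
First v>=0 after going negative at step 9, time=2.2500

Answer: 2.2500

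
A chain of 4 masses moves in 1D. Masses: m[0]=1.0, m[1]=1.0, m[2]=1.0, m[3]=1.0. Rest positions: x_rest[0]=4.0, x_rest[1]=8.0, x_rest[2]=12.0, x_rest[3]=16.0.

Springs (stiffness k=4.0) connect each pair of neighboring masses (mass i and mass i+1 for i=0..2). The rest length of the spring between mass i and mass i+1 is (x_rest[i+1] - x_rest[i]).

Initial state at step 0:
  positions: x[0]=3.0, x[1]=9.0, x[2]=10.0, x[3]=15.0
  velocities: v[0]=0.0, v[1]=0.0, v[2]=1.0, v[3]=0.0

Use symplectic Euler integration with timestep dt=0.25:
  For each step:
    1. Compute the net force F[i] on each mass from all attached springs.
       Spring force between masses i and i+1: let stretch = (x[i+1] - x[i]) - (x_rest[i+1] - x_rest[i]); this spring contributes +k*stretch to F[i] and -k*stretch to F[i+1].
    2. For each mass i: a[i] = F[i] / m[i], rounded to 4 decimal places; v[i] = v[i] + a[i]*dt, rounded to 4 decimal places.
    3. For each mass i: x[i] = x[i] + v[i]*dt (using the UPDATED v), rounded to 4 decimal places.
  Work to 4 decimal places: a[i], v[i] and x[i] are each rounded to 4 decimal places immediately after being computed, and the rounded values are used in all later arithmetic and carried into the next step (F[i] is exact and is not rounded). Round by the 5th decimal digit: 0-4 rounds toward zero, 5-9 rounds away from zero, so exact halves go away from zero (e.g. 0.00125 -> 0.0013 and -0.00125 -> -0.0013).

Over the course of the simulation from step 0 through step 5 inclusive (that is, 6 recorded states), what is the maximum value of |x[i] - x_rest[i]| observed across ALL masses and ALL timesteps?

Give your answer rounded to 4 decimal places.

Answer: 2.1406

Derivation:
Step 0: x=[3.0000 9.0000 10.0000 15.0000] v=[0.0000 0.0000 1.0000 0.0000]
Step 1: x=[3.5000 7.7500 11.2500 14.7500] v=[2.0000 -5.0000 5.0000 -1.0000]
Step 2: x=[4.0625 6.3125 12.5000 14.6250] v=[2.2500 -5.7500 5.0000 -0.5000]
Step 3: x=[4.1875 5.8594 12.7344 14.9688] v=[0.5000 -1.8125 0.9375 1.3750]
Step 4: x=[3.7305 6.7071 11.8086 15.7540] v=[-1.8281 3.3906 -3.7031 3.1406]
Step 5: x=[3.0176 8.0860 10.5938 16.5528] v=[-2.8515 5.5155 -4.8592 3.1952]
Max displacement = 2.1406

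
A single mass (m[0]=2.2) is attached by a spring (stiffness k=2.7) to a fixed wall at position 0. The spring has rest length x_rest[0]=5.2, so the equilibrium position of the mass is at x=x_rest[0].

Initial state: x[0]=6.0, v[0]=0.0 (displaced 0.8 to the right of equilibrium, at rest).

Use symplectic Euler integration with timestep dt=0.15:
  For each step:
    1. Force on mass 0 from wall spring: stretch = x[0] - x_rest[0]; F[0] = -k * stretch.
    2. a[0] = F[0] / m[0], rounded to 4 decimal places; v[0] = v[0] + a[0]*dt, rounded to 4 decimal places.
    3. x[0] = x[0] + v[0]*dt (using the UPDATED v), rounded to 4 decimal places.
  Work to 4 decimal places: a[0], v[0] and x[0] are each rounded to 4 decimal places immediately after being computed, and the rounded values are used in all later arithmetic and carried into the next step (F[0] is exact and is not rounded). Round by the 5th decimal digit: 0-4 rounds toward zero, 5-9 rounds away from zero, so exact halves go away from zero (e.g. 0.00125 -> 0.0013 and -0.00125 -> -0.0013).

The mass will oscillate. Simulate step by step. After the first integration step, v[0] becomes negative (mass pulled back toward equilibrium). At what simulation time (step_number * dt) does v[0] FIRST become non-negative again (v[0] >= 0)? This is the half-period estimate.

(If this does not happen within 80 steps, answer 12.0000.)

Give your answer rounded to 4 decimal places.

Step 0: x=[6.0000] v=[0.0000]
Step 1: x=[5.9779] v=[-0.1473]
Step 2: x=[5.9343] v=[-0.2905]
Step 3: x=[5.8704] v=[-0.4257]
Step 4: x=[5.7880] v=[-0.5491]
Step 5: x=[5.6894] v=[-0.6573]
Step 6: x=[5.5773] v=[-0.7474]
Step 7: x=[5.4548] v=[-0.8169]
Step 8: x=[5.3252] v=[-0.8638]
Step 9: x=[5.1922] v=[-0.8869]
Step 10: x=[5.0594] v=[-0.8855]
Step 11: x=[4.9305] v=[-0.8596]
Step 12: x=[4.8090] v=[-0.8100]
Step 13: x=[4.6983] v=[-0.7380]
Step 14: x=[4.6015] v=[-0.6456]
Step 15: x=[4.5212] v=[-0.5354]
Step 16: x=[4.4596] v=[-0.4104]
Step 17: x=[4.4185] v=[-0.2741]
Step 18: x=[4.3990] v=[-0.1302]
Step 19: x=[4.4016] v=[0.0173]
First v>=0 after going negative at step 19, time=2.8500

Answer: 2.8500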